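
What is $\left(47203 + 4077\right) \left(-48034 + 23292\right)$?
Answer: $-1268769760$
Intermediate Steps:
$\left(47203 + 4077\right) \left(-48034 + 23292\right) = 51280 \left(-24742\right) = -1268769760$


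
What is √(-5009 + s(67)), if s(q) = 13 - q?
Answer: I*√5063 ≈ 71.155*I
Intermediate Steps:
√(-5009 + s(67)) = √(-5009 + (13 - 1*67)) = √(-5009 + (13 - 67)) = √(-5009 - 54) = √(-5063) = I*√5063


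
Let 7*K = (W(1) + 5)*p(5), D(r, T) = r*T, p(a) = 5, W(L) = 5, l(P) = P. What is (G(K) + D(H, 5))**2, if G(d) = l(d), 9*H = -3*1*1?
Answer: 13225/441 ≈ 29.989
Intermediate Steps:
H = -1/3 (H = (-3*1*1)/9 = (-3*1)/9 = (1/9)*(-3) = -1/3 ≈ -0.33333)
D(r, T) = T*r
K = 50/7 (K = ((5 + 5)*5)/7 = (10*5)/7 = (1/7)*50 = 50/7 ≈ 7.1429)
G(d) = d
(G(K) + D(H, 5))**2 = (50/7 + 5*(-1/3))**2 = (50/7 - 5/3)**2 = (115/21)**2 = 13225/441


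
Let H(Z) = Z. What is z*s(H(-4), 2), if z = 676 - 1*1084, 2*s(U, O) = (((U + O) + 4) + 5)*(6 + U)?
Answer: -2856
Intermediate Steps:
s(U, O) = (6 + U)*(9 + O + U)/2 (s(U, O) = ((((U + O) + 4) + 5)*(6 + U))/2 = ((((O + U) + 4) + 5)*(6 + U))/2 = (((4 + O + U) + 5)*(6 + U))/2 = ((9 + O + U)*(6 + U))/2 = ((6 + U)*(9 + O + U))/2 = (6 + U)*(9 + O + U)/2)
z = -408 (z = 676 - 1084 = -408)
z*s(H(-4), 2) = -408*(27 + (1/2)*(-4)**2 + 3*2 + (15/2)*(-4) + (1/2)*2*(-4)) = -408*(27 + (1/2)*16 + 6 - 30 - 4) = -408*(27 + 8 + 6 - 30 - 4) = -408*7 = -2856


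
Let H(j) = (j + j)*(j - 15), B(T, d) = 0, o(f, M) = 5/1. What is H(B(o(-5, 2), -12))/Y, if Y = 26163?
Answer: 0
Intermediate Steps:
o(f, M) = 5 (o(f, M) = 5*1 = 5)
H(j) = 2*j*(-15 + j) (H(j) = (2*j)*(-15 + j) = 2*j*(-15 + j))
H(B(o(-5, 2), -12))/Y = (2*0*(-15 + 0))/26163 = (2*0*(-15))*(1/26163) = 0*(1/26163) = 0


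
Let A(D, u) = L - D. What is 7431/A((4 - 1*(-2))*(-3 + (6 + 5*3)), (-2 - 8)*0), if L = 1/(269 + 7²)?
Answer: -2363058/34343 ≈ -68.808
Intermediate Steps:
L = 1/318 (L = 1/(269 + 49) = 1/318 ≈ 0.0031447)
A(D, u) = 1/318 - D
7431/A((4 - 1*(-2))*(-3 + (6 + 5*3)), (-2 - 8)*0) = 7431/(1/318 - (4 - 1*(-2))*(-3 + (6 + 5*3))) = 7431/(1/318 - (4 + 2)*(-3 + (6 + 15))) = 7431/(1/318 - 6*(-3 + 21)) = 7431/(1/318 - 6*18) = 7431/(1/318 - 1*108) = 7431/(1/318 - 108) = 7431/(-34343/318) = 7431*(-318/34343) = -2363058/34343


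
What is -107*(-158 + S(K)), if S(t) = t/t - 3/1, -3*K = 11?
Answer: 17120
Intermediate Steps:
K = -11/3 (K = -⅓*11 = -11/3 ≈ -3.6667)
S(t) = -2 (S(t) = 1 - 3*1 = 1 - 3 = -2)
-107*(-158 + S(K)) = -107*(-158 - 2) = -107*(-160) = 17120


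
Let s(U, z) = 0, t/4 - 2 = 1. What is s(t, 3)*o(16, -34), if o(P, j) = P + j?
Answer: 0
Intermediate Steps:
t = 12 (t = 8 + 4*1 = 8 + 4 = 12)
s(t, 3)*o(16, -34) = 0*(16 - 34) = 0*(-18) = 0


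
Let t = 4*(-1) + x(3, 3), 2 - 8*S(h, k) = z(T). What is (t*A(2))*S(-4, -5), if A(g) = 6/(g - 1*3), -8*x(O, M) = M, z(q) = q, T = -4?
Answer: 315/16 ≈ 19.688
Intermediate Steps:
S(h, k) = 3/4 (S(h, k) = 1/4 - 1/8*(-4) = 1/4 + 1/2 = 3/4)
x(O, M) = -M/8
t = -35/8 (t = 4*(-1) - 1/8*3 = -4 - 3/8 = -35/8 ≈ -4.3750)
A(g) = 6/(-3 + g) (A(g) = 6/(g - 3) = 6/(-3 + g))
(t*A(2))*S(-4, -5) = -105/(4*(-3 + 2))*(3/4) = -105/(4*(-1))*(3/4) = -105*(-1)/4*(3/4) = -35/8*(-6)*(3/4) = (105/4)*(3/4) = 315/16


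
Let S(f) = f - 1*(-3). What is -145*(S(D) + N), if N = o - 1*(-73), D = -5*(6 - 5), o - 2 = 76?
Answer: -21605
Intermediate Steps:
o = 78 (o = 2 + 76 = 78)
D = -5 (D = -5*1 = -5)
N = 151 (N = 78 - 1*(-73) = 78 + 73 = 151)
S(f) = 3 + f (S(f) = f + 3 = 3 + f)
-145*(S(D) + N) = -145*((3 - 5) + 151) = -145*(-2 + 151) = -145*149 = -21605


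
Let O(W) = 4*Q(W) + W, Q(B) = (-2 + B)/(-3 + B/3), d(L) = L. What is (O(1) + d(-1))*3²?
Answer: 27/2 ≈ 13.500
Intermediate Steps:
Q(B) = (-2 + B)/(-3 + B/3) (Q(B) = (-2 + B)/(-3 + B*(⅓)) = (-2 + B)/(-3 + B/3))
O(W) = W + 12*(-2 + W)/(-9 + W) (O(W) = 4*(3*(-2 + W)/(-9 + W)) + W = 12*(-2 + W)/(-9 + W) + W = W + 12*(-2 + W)/(-9 + W))
(O(1) + d(-1))*3² = ((-24 + 1² + 3*1)/(-9 + 1) - 1)*3² = ((-24 + 1 + 3)/(-8) - 1)*9 = (-⅛*(-20) - 1)*9 = (5/2 - 1)*9 = (3/2)*9 = 27/2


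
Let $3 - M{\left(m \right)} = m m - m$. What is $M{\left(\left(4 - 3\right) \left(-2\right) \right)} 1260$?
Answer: $-3780$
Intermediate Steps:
$M{\left(m \right)} = 3 + m - m^{2}$ ($M{\left(m \right)} = 3 - \left(m m - m\right) = 3 - \left(m^{2} - m\right) = 3 + m - m^{2}$)
$M{\left(\left(4 - 3\right) \left(-2\right) \right)} 1260 = \left(3 + \left(4 - 3\right) \left(-2\right) - \left(\left(4 - 3\right) \left(-2\right)\right)^{2}\right) 1260 = \left(3 + 1 \left(-2\right) - \left(1 \left(-2\right)\right)^{2}\right) 1260 = \left(3 - 2 - \left(-2\right)^{2}\right) 1260 = \left(3 - 2 - 4\right) 1260 = \left(-3\right) 1260 = -3780$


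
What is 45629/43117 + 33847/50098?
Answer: 3745302741/2160075466 ≈ 1.7339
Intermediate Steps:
45629/43117 + 33847/50098 = 3745302741/2160075466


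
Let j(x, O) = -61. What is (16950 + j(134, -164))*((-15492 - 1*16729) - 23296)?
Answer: -937626613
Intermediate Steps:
(16950 + j(134, -164))*((-15492 - 1*16729) - 23296) = (16950 - 61)*((-15492 - 1*16729) - 23296) = 16889*((-15492 - 16729) - 23296) = 16889*(-32221 - 23296) = 16889*(-55517) = -937626613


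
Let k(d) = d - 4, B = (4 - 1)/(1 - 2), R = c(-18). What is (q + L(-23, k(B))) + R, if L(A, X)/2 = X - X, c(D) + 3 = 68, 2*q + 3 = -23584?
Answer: -23457/2 ≈ -11729.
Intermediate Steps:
q = -23587/2 (q = -3/2 + (½)*(-23584) = -3/2 - 11792 = -23587/2 ≈ -11794.)
c(D) = 65 (c(D) = -3 + 68 = 65)
R = 65
B = -3 (B = 3/(-1) = 3*(-1) = -3)
k(d) = -4 + d
L(A, X) = 0 (L(A, X) = 2*(X - X) = 2*0 = 0)
(q + L(-23, k(B))) + R = (-23587/2 + 0) + 65 = -23587/2 + 65 = -23457/2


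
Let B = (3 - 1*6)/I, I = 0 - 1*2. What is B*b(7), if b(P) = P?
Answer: 21/2 ≈ 10.500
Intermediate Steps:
I = -2 (I = 0 - 2 = -2)
B = 3/2 (B = (3 - 1*6)/(-2) = (3 - 6)*(-½) = -3*(-½) = 3/2 ≈ 1.5000)
B*b(7) = (3/2)*7 = 21/2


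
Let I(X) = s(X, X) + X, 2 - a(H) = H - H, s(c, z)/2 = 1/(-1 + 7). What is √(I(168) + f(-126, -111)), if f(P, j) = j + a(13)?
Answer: √534/3 ≈ 7.7028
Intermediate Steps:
s(c, z) = ⅓ (s(c, z) = 2/(-1 + 7) = 2/6 = 2*(⅙) = ⅓)
a(H) = 2 (a(H) = 2 - (H - H) = 2 - 1*0 = 2 + 0 = 2)
f(P, j) = 2 + j (f(P, j) = j + 2 = 2 + j)
I(X) = ⅓ + X
√(I(168) + f(-126, -111)) = √((⅓ + 168) + (2 - 111)) = √(505/3 - 109) = √(178/3) = √534/3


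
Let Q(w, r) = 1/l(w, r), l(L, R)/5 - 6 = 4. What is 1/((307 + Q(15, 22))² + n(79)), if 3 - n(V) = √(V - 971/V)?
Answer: 46542988447500/4387341280731600679 + 6250000*√416330/4387341280731600679 ≈ 1.0609e-5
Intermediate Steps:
l(L, R) = 50 (l(L, R) = 30 + 5*4 = 30 + 20 = 50)
Q(w, r) = 1/50
n(V) = 3 - √(V - 971/V)
1/((307 + Q(15, 22))² + n(79)) = 1/((307 + 1/50)² + (3 - √(79 - 971/79))) = 1/((15351/50)² + (3 - √(79 - 971*1/79))) = 1/(235653201/2500 + (3 - √(79 - 971/79))) = 1/(235653201/2500 + (3 - √(5270/79))) = 1/(235653201/2500 + (3 - √416330/79)) = 1/(235660701/2500 - √416330/79)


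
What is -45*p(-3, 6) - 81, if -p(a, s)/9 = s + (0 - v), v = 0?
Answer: 2349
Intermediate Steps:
p(a, s) = -9*s (p(a, s) = -9*(s + (0 - 1*0)) = -9*(s + (0 + 0)) = -9*(s + 0) = -9*s)
-45*p(-3, 6) - 81 = -(-405)*6 - 81 = -45*(-54) - 81 = 2430 - 81 = 2349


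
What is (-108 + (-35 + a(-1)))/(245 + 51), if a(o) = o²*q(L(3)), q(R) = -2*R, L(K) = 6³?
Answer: -575/296 ≈ -1.9426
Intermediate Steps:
L(K) = 216
a(o) = -432*o² (a(o) = o²*(-2*216) = o²*(-432) = -432*o²)
(-108 + (-35 + a(-1)))/(245 + 51) = (-108 + (-35 - 432*(-1)²))/(245 + 51) = (-108 + (-35 - 432*1))/296 = (-108 + (-35 - 432))*(1/296) = (-108 - 467)*(1/296) = -575*1/296 = -575/296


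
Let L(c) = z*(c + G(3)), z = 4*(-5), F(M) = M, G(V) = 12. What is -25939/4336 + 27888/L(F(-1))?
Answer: -31657237/238480 ≈ -132.75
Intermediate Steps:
z = -20
L(c) = -240 - 20*c (L(c) = -20*(c + 12) = -20*(12 + c) = -240 - 20*c)
-25939/4336 + 27888/L(F(-1)) = -25939/4336 + 27888/(-240 - 20*(-1)) = -25939*1/4336 + 27888/(-240 + 20) = -25939/4336 + 27888/(-220) = -25939/4336 + 27888*(-1/220) = -25939/4336 - 6972/55 = -31657237/238480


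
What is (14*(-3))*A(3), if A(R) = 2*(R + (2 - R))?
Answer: -168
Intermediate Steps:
A(R) = 4 (A(R) = 2*2 = 4)
(14*(-3))*A(3) = (14*(-3))*4 = -42*4 = -168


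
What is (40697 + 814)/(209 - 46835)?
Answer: -13837/15542 ≈ -0.89030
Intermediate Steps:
(40697 + 814)/(209 - 46835) = 41511/(-46626) = 41511*(-1/46626) = -13837/15542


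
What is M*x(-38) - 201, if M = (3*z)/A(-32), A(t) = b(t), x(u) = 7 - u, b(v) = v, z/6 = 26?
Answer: -6873/8 ≈ -859.13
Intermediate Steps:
z = 156 (z = 6*26 = 156)
A(t) = t
M = -117/8 (M = (3*156)/(-32) = 468*(-1/32) = -117/8 ≈ -14.625)
M*x(-38) - 201 = -117*(7 - 1*(-38))/8 - 201 = -117*(7 + 38)/8 - 201 = -117/8*45 - 201 = -5265/8 - 201 = -6873/8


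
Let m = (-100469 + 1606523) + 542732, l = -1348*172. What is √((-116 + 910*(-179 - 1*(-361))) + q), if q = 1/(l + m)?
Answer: √546367535361266530/1816930 ≈ 406.82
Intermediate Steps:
l = -231856
m = 2048786 (m = 1506054 + 542732 = 2048786)
q = 1/1816930 (q = 1/(-231856 + 2048786) = 1/1816930 ≈ 5.5038e-7)
√((-116 + 910*(-179 - 1*(-361))) + q) = √((-116 + 910*(-179 - 1*(-361))) + 1/1816930) = √((-116 + 910*(-179 + 361)) + 1/1816930) = √((-116 + 910*182) + 1/1816930) = √((-116 + 165620) + 1/1816930) = √(165504 + 1/1816930) = √(300709182721/1816930) = √546367535361266530/1816930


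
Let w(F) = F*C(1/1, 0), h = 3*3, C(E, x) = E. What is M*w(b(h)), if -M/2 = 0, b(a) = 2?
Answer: 0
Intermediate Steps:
h = 9
w(F) = F (w(F) = F/1 = F*1 = F)
M = 0 (M = -2*0 = 0)
M*w(b(h)) = 0*2 = 0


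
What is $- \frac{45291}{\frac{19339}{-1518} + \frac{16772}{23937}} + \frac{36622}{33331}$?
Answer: $\frac{18289730778996040}{4860301388419} \approx 3763.1$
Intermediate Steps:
$- \frac{45291}{\frac{19339}{-1518} + \frac{16772}{23937}} + \frac{36622}{33331} = - \frac{45291}{19339 \left(- \frac{1}{1518}\right) + 16772 \cdot \frac{1}{23937}} + 36622 \cdot \frac{1}{33331} = - \frac{45291}{- \frac{19339}{1518} + \frac{16772}{23937}} + \frac{36622}{33331} = - \frac{45291}{- \frac{145819249}{12112122}} + \frac{36622}{33331} = \left(-45291\right) \left(- \frac{12112122}{145819249}\right) + \frac{36622}{33331} = \frac{548570117502}{145819249} + \frac{36622}{33331} = \frac{18289730778996040}{4860301388419}$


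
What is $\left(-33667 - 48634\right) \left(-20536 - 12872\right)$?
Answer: $2749511808$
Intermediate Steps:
$\left(-33667 - 48634\right) \left(-20536 - 12872\right) = \left(-82301\right) \left(-33408\right) = 2749511808$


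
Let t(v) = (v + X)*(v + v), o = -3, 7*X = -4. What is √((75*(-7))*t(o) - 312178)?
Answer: 2*I*√80857 ≈ 568.71*I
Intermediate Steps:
X = -4/7 (X = (⅐)*(-4) = -4/7 ≈ -0.57143)
t(v) = 2*v*(-4/7 + v) (t(v) = (v - 4/7)*(v + v) = (-4/7 + v)*(2*v) = 2*v*(-4/7 + v))
√((75*(-7))*t(o) - 312178) = √((75*(-7))*((2/7)*(-3)*(-4 + 7*(-3))) - 312178) = √(-150*(-3)*(-4 - 21) - 312178) = √(-150*(-3)*(-25) - 312178) = √(-525*150/7 - 312178) = √(-11250 - 312178) = √(-323428) = 2*I*√80857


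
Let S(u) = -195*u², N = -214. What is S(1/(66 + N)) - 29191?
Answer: -639399859/21904 ≈ -29191.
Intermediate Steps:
S(1/(66 + N)) - 29191 = -195/(66 - 214)² - 29191 = -195*(1/(-148))² - 29191 = -195*(-1/148)² - 29191 = -195*1/21904 - 29191 = -195/21904 - 29191 = -639399859/21904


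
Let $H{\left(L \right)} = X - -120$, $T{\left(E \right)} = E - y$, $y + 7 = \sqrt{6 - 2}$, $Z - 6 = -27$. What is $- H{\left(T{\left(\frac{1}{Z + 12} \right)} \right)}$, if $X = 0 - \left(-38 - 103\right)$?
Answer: $-261$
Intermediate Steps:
$Z = -21$ ($Z = 6 - 27 = -21$)
$y = -5$ ($y = -7 + \sqrt{6 - 2} = -7 + \sqrt{4} = -7 + 2 = -5$)
$T{\left(E \right)} = 5 + E$ ($T{\left(E \right)} = E - -5 = E + 5 = 5 + E$)
$X = 141$ ($X = 0 - \left(-38 - 103\right) = 0 - -141 = 0 + 141 = 141$)
$H{\left(L \right)} = 261$ ($H{\left(L \right)} = 141 - -120 = 141 + 120 = 261$)
$- H{\left(T{\left(\frac{1}{Z + 12} \right)} \right)} = \left(-1\right) 261 = -261$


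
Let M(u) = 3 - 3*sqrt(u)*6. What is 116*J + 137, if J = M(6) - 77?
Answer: -8447 - 2088*sqrt(6) ≈ -13562.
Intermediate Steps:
M(u) = 3 - 18*sqrt(u)
J = -74 - 18*sqrt(6) (J = (3 - 18*sqrt(6)) - 77 = -74 - 18*sqrt(6) ≈ -118.09)
116*J + 137 = 116*(-74 - 18*sqrt(6)) + 137 = (-8584 - 2088*sqrt(6)) + 137 = -8447 - 2088*sqrt(6)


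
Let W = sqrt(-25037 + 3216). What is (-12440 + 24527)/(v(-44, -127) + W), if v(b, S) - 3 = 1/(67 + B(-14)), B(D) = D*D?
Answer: 837105330/503320283 - 278681901*I*sqrt(21821)/503320283 ≈ 1.6632 - 81.79*I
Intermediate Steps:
B(D) = D**2
W = I*sqrt(21821) (W = sqrt(-21821) = I*sqrt(21821) ≈ 147.72*I)
v(b, S) = 790/263 (v(b, S) = 3 + 1/(67 + (-14)**2) = 3 + 1/(67 + 196) = 3 + 1/263 = 790/263)
(-12440 + 24527)/(v(-44, -127) + W) = (-12440 + 24527)/(790/263 + I*sqrt(21821)) = 12087/(790/263 + I*sqrt(21821))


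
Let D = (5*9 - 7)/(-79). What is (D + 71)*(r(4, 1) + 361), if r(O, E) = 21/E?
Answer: 2128122/79 ≈ 26938.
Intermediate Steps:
D = -38/79 (D = (45 - 7)*(-1/79) = 38*(-1/79) = -38/79 ≈ -0.48101)
(D + 71)*(r(4, 1) + 361) = (-38/79 + 71)*(21/1 + 361) = 5571*(21*1 + 361)/79 = 5571*(21 + 361)/79 = (5571/79)*382 = 2128122/79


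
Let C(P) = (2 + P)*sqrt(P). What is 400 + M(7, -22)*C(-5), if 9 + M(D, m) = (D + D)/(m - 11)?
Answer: 400 + 311*I*sqrt(5)/11 ≈ 400.0 + 63.22*I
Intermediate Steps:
C(P) = sqrt(P)*(2 + P)
M(D, m) = -9 + 2*D/(-11 + m) (M(D, m) = -9 + (D + D)/(m - 11) = -9 + (2*D)/(-11 + m) = -9 + 2*D/(-11 + m))
400 + M(7, -22)*C(-5) = 400 + ((99 - 9*(-22) + 2*7)/(-11 - 22))*(sqrt(-5)*(2 - 5)) = 400 + ((99 + 198 + 14)/(-33))*((I*sqrt(5))*(-3)) = 400 + (-1/33*311)*(-3*I*sqrt(5)) = 400 - (-311)*I*sqrt(5)/11 = 400 + 311*I*sqrt(5)/11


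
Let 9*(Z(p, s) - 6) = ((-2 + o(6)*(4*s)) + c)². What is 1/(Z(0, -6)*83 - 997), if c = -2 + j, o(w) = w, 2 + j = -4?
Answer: 9/1963937 ≈ 4.5826e-6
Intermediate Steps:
j = -6 (j = -2 - 4 = -6)
c = -8 (c = -2 - 6 = -8)
Z(p, s) = 6 + (-10 + 24*s)²/9 (Z(p, s) = 6 + ((-2 + 6*(4*s)) - 8)²/9 = 6 + ((-2 + 24*s) - 8)²/9 = 6 + (-10 + 24*s)²/9)
1/(Z(0, -6)*83 - 997) = 1/((6 + 4*(-5 + 12*(-6))²/9)*83 - 997) = 1/((6 + 4*(-5 - 72)²/9)*83 - 997) = 1/((6 + (4/9)*(-77)²)*83 - 997) = 1/((6 + (4/9)*5929)*83 - 997) = 1/((6 + 23716/9)*83 - 997) = 1/((23770/9)*83 - 997) = 1/(1972910/9 - 997) = 1/(1963937/9) = 9/1963937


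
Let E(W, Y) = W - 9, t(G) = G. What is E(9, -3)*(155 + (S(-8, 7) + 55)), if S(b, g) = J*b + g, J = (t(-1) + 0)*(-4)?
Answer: 0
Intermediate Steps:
E(W, Y) = -9 + W
J = 4 (J = (-1 + 0)*(-4) = -1*(-4) = 4)
S(b, g) = g + 4*b (S(b, g) = 4*b + g = g + 4*b)
E(9, -3)*(155 + (S(-8, 7) + 55)) = (-9 + 9)*(155 + ((7 + 4*(-8)) + 55)) = 0*(155 + ((7 - 32) + 55)) = 0*(155 + (-25 + 55)) = 0*(155 + 30) = 0*185 = 0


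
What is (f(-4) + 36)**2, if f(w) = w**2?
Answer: 2704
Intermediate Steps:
(f(-4) + 36)**2 = ((-4)**2 + 36)**2 = (16 + 36)**2 = 52**2 = 2704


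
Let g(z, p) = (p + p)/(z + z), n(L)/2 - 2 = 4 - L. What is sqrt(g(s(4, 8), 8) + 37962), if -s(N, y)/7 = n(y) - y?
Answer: 2*sqrt(4185321)/21 ≈ 194.84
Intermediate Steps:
n(L) = 12 - 2*L (n(L) = 4 + 2*(4 - L) = 4 + (8 - 2*L) = 12 - 2*L)
s(N, y) = -84 + 21*y (s(N, y) = -7*((12 - 2*y) - y) = -7*(12 - 3*y) = -84 + 21*y)
g(z, p) = p/z (g(z, p) = (2*p)/((2*z)) = (2*p)*(1/(2*z)) = p/z)
sqrt(g(s(4, 8), 8) + 37962) = sqrt(8/(-84 + 21*8) + 37962) = sqrt(8/(-84 + 168) + 37962) = sqrt(8/84 + 37962) = sqrt(8*(1/84) + 37962) = sqrt(2/21 + 37962) = sqrt(797204/21) = 2*sqrt(4185321)/21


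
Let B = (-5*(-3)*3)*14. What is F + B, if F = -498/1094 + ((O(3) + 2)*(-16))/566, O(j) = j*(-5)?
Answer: 97511051/154801 ≈ 629.91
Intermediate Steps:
O(j) = -5*j
B = 630 (B = (15*3)*14 = 45*14 = 630)
F = -13579/154801 (F = -498/1094 + ((-5*3 + 2)*(-16))/566 = -498*1/1094 + ((-15 + 2)*(-16))*(1/566) = -249/547 - 13*(-16)*(1/566) = -249/547 + 208*(1/566) = -249/547 + 104/283 = -13579/154801 ≈ -0.087719)
F + B = -13579/154801 + 630 = 97511051/154801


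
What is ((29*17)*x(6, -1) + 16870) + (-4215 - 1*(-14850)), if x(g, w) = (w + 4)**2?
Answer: 31942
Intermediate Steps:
x(g, w) = (4 + w)**2
((29*17)*x(6, -1) + 16870) + (-4215 - 1*(-14850)) = ((29*17)*(4 - 1)**2 + 16870) + (-4215 - 1*(-14850)) = (493*3**2 + 16870) + (-4215 + 14850) = (493*9 + 16870) + 10635 = (4437 + 16870) + 10635 = 21307 + 10635 = 31942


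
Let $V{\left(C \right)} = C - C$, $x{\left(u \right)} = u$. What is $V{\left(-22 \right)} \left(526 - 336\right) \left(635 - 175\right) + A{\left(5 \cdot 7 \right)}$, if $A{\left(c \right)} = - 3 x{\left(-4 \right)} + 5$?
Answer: $17$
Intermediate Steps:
$A{\left(c \right)} = 17$ ($A{\left(c \right)} = \left(-3\right) \left(-4\right) + 5 = 12 + 5 = 17$)
$V{\left(C \right)} = 0$
$V{\left(-22 \right)} \left(526 - 336\right) \left(635 - 175\right) + A{\left(5 \cdot 7 \right)} = 0 \left(526 - 336\right) \left(635 - 175\right) + 17 = 0 \cdot 190 \cdot 460 + 17 = 0 \cdot 87400 + 17 = 0 + 17 = 17$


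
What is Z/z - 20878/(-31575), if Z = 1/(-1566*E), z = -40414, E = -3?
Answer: 1321333617947/1998328830300 ≈ 0.66122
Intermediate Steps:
Z = 1/4698 (Z = 1/(-1566*(-3)) = 1/4698 ≈ 0.00021286)
Z/z - 20878/(-31575) = (1/4698)/(-40414) - 20878/(-31575) = (1/4698)*(-1/40414) - 20878*(-1/31575) = -1/189864972 + 20878/31575 = 1321333617947/1998328830300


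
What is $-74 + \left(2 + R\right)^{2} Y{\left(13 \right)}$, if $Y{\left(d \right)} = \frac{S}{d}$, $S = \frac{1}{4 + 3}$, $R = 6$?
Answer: $- \frac{6670}{91} \approx -73.297$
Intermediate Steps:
$S = \frac{1}{7} \approx 0.14286$
$Y{\left(d \right)} = \frac{1}{7 d}$
$-74 + \left(2 + R\right)^{2} Y{\left(13 \right)} = -74 + \left(2 + 6\right)^{2} \frac{1}{7 \cdot 13} = -74 + 8^{2} \cdot \frac{1}{7} \cdot \frac{1}{13} = -74 + 64 \cdot \frac{1}{91} = -74 + \frac{64}{91} = - \frac{6670}{91}$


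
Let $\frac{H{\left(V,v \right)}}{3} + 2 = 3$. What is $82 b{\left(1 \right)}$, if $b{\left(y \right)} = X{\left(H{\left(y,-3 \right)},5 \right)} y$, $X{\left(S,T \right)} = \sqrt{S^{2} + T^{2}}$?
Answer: $82 \sqrt{34} \approx 478.14$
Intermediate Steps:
$H{\left(V,v \right)} = 3$ ($H{\left(V,v \right)} = -6 + 3 \cdot 3 = -6 + 9 = 3$)
$b{\left(y \right)} = y \sqrt{34}$ ($b{\left(y \right)} = \sqrt{3^{2} + 5^{2}} y = \sqrt{9 + 25} y = \sqrt{34} y = y \sqrt{34}$)
$82 b{\left(1 \right)} = 82 \cdot 1 \sqrt{34} = 82 \sqrt{34}$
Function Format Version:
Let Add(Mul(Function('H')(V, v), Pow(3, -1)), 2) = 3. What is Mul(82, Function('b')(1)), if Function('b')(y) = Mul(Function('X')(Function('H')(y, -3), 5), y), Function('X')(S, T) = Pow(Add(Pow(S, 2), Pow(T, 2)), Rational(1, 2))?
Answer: Mul(82, Pow(34, Rational(1, 2))) ≈ 478.14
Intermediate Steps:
Function('H')(V, v) = 3 (Function('H')(V, v) = Add(-6, Mul(3, 3)) = Add(-6, 9) = 3)
Function('b')(y) = Mul(y, Pow(34, Rational(1, 2))) (Function('b')(y) = Mul(Pow(Add(Pow(3, 2), Pow(5, 2)), Rational(1, 2)), y) = Mul(Pow(Add(9, 25), Rational(1, 2)), y) = Mul(Pow(34, Rational(1, 2)), y) = Mul(y, Pow(34, Rational(1, 2))))
Mul(82, Function('b')(1)) = Mul(82, Mul(1, Pow(34, Rational(1, 2)))) = Mul(82, Pow(34, Rational(1, 2)))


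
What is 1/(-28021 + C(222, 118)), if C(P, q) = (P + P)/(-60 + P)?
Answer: -27/756493 ≈ -3.5691e-5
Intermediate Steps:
C(P, q) = 2*P/(-60 + P) (C(P, q) = (2*P)/(-60 + P) = 2*P/(-60 + P))
1/(-28021 + C(222, 118)) = 1/(-28021 + 2*222/(-60 + 222)) = 1/(-28021 + 2*222/162) = 1/(-28021 + 2*222*(1/162)) = 1/(-28021 + 74/27) = 1/(-756493/27) = -27/756493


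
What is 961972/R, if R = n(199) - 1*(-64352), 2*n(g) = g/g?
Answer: 1923944/128705 ≈ 14.948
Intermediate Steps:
n(g) = 1/2 (n(g) = (g/g)/2 = (1/2)*1 = 1/2)
R = 128705/2 (R = 1/2 - 1*(-64352) = 1/2 + 64352 = 128705/2 ≈ 64353.)
961972/R = 961972/(128705/2) = 961972*(2/128705) = 1923944/128705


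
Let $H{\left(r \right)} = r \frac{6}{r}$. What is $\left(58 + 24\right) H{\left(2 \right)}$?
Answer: $492$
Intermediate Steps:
$H{\left(r \right)} = 6$
$\left(58 + 24\right) H{\left(2 \right)} = \left(58 + 24\right) 6 = 82 \cdot 6 = 492$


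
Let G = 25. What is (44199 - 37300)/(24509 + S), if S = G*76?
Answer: 6899/26409 ≈ 0.26124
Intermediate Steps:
S = 1900 (S = 25*76 = 1900)
(44199 - 37300)/(24509 + S) = (44199 - 37300)/(24509 + 1900) = 6899/26409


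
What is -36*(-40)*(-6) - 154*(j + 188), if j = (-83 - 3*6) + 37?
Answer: -27736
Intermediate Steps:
j = -64 (j = (-83 - 18) + 37 = -101 + 37 = -64)
-36*(-40)*(-6) - 154*(j + 188) = -36*(-40)*(-6) - 154*(-64 + 188) = 1440*(-6) - 154*124 = -8640 - 1*19096 = -8640 - 19096 = -27736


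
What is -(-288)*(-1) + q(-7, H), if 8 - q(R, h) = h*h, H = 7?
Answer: -329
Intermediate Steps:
q(R, h) = 8 - h**2 (q(R, h) = 8 - h*h = 8 - h**2)
-(-288)*(-1) + q(-7, H) = -(-288)*(-1) + (8 - 1*7**2) = -32*9 + (8 - 1*49) = -288 + (8 - 49) = -288 - 41 = -329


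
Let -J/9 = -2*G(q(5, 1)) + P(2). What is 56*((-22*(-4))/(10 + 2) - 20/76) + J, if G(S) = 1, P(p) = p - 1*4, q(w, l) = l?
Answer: 24620/57 ≈ 431.93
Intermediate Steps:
P(p) = -4 + p (P(p) = p - 4 = -4 + p)
J = 36 (J = -9*(-2*1 + (-4 + 2)) = -9*(-2 - 2) = -9*(-4) = 36)
56*((-22*(-4))/(10 + 2) - 20/76) + J = 56*((-22*(-4))/(10 + 2) - 20/76) + 36 = 56*(88/12 - 20*1/76) + 36 = 56*(88*(1/12) - 5/19) + 36 = 56*(22/3 - 5/19) + 36 = 56*(403/57) + 36 = 22568/57 + 36 = 24620/57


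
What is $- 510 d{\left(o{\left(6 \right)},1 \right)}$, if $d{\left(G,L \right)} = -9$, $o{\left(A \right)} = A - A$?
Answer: $4590$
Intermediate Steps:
$o{\left(A \right)} = 0$
$- 510 d{\left(o{\left(6 \right)},1 \right)} = \left(-510\right) \left(-9\right) = 4590$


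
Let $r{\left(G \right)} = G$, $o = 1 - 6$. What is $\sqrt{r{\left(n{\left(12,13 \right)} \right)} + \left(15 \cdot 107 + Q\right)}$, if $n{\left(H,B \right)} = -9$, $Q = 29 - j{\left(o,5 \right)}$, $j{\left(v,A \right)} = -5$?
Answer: $\sqrt{1630} \approx 40.373$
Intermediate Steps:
$o = -5$ ($o = 1 - 6 = -5$)
$Q = 34$ ($Q = 29 - -5 = 29 + 5 = 34$)
$\sqrt{r{\left(n{\left(12,13 \right)} \right)} + \left(15 \cdot 107 + Q\right)} = \sqrt{-9 + \left(15 \cdot 107 + 34\right)} = \sqrt{-9 + \left(1605 + 34\right)} = \sqrt{-9 + 1639} = \sqrt{1630}$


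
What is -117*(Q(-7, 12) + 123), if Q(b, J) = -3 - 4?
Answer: -13572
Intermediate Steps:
Q(b, J) = -7
-117*(Q(-7, 12) + 123) = -117*(-7 + 123) = -117*116 = -13572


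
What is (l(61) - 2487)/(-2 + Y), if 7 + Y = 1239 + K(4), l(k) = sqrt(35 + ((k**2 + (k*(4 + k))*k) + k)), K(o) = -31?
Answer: -2487/1199 + 3*sqrt(27298)/1199 ≈ -1.6608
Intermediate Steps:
l(k) = sqrt(35 + k + k**2 + k**2*(4 + k)) (l(k) = sqrt(35 + ((k**2 + k**2*(4 + k)) + k)) = sqrt(35 + (k + k**2 + k**2*(4 + k))) = sqrt(35 + k + k**2 + k**2*(4 + k)))
Y = 1201 (Y = -7 + (1239 - 31) = -7 + 1208 = 1201)
(l(61) - 2487)/(-2 + Y) = (sqrt(35 + 61 + 61**3 + 5*61**2) - 2487)/(-2 + 1201) = (sqrt(35 + 61 + 226981 + 5*3721) - 2487)/1199 = (sqrt(35 + 61 + 226981 + 18605) - 2487)*(1/1199) = (sqrt(245682) - 2487)*(1/1199) = (3*sqrt(27298) - 2487)*(1/1199) = (-2487 + 3*sqrt(27298))*(1/1199) = -2487/1199 + 3*sqrt(27298)/1199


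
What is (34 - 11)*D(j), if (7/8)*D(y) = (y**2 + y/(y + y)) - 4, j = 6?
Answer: 5980/7 ≈ 854.29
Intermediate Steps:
D(y) = -4 + 8*y**2/7 (D(y) = 8*((y**2 + y/(y + y)) - 4)/7 = 8*((y**2 + y/((2*y))) - 4)/7 = 8*((y**2 + (1/(2*y))*y) - 4)/7 = 8*((y**2 + 1/2) - 4)/7 = 8*((1/2 + y**2) - 4)/7 = 8*(-7/2 + y**2)/7 = -4 + 8*y**2/7)
(34 - 11)*D(j) = (34 - 11)*(-4 + (8/7)*6**2) = 23*(-4 + (8/7)*36) = 23*(-4 + 288/7) = 23*(260/7) = 5980/7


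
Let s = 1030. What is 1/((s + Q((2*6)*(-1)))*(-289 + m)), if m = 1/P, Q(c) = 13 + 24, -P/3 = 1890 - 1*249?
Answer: -4923/1518072116 ≈ -3.2429e-6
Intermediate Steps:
P = -4923 (P = -3*(1890 - 1*249) = -3*(1890 - 249) = -3*1641 = -4923)
Q(c) = 37
m = -1/4923 (m = 1/(-4923) = -1/4923 ≈ -0.00020313)
1/((s + Q((2*6)*(-1)))*(-289 + m)) = 1/((1030 + 37)*(-289 - 1/4923)) = 1/(1067*(-1422748/4923)) = 1/(-1518072116/4923) = -4923/1518072116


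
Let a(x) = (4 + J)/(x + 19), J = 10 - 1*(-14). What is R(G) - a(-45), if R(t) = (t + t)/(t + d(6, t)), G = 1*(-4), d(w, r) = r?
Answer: 27/13 ≈ 2.0769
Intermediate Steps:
J = 24 (J = 10 + 14 = 24)
G = -4
R(t) = 1 (R(t) = (t + t)/(t + t) = (2*t)/((2*t)) = (2*t)*(1/(2*t)) = 1)
a(x) = 28/(19 + x) (a(x) = (4 + 24)/(x + 19) = 28/(19 + x))
R(G) - a(-45) = 1 - 28/(19 - 45) = 1 - 28/(-26) = 1 - 28*(-1)/26 = 1 - 1*(-14/13) = 1 + 14/13 = 27/13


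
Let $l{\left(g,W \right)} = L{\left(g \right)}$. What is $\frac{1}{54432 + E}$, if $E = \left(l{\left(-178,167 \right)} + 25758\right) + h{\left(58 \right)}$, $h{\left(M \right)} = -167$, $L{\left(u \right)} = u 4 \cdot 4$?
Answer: $\frac{1}{77175} \approx 1.2958 \cdot 10^{-5}$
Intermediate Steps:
$L{\left(u \right)} = 16 u$ ($L{\left(u \right)} = 4 u 4 = 16 u$)
$l{\left(g,W \right)} = 16 g$
$E = 22743$ ($E = \left(16 \left(-178\right) + 25758\right) - 167 = \left(-2848 + 25758\right) - 167 = 22910 - 167 = 22743$)
$\frac{1}{54432 + E} = \frac{1}{54432 + 22743} = \frac{1}{77175}$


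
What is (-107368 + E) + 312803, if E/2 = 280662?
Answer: 766759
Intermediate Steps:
E = 561324 (E = 2*280662 = 561324)
(-107368 + E) + 312803 = (-107368 + 561324) + 312803 = 453956 + 312803 = 766759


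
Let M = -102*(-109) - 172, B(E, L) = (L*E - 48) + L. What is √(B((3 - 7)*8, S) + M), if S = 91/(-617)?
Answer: √4150489279/617 ≈ 104.42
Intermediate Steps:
S = -91/617 (S = 91*(-1/617) = -91/617 ≈ -0.14749)
B(E, L) = -48 + L + E*L (B(E, L) = (E*L - 48) + L = (-48 + E*L) + L = -48 + L + E*L)
M = 10946 (M = 11118 - 172 = 10946)
√(B((3 - 7)*8, S) + M) = √((-48 - 91/617 + ((3 - 7)*8)*(-91/617)) + 10946) = √((-48 - 91/617 - 4*8*(-91/617)) + 10946) = √((-48 - 91/617 - 32*(-91/617)) + 10946) = √((-48 - 91/617 + 2912/617) + 10946) = √(-26795/617 + 10946) = √(6726887/617) = √4150489279/617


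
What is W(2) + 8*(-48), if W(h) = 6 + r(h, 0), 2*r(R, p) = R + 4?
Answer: -375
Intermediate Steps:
r(R, p) = 2 + R/2 (r(R, p) = (R + 4)/2 = (4 + R)/2 = 2 + R/2)
W(h) = 8 + h/2 (W(h) = 6 + (2 + h/2) = 8 + h/2)
W(2) + 8*(-48) = (8 + (½)*2) + 8*(-48) = (8 + 1) - 384 = 9 - 384 = -375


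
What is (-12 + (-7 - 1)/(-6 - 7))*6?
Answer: -888/13 ≈ -68.308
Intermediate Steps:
(-12 + (-7 - 1)/(-6 - 7))*6 = (-12 - 8/(-13))*6 = (-12 - 8*(-1/13))*6 = (-12 + 8/13)*6 = -148/13*6 = -888/13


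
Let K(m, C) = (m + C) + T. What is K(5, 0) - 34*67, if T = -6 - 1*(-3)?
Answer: -2276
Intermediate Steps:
T = -3 (T = -6 + 3 = -3)
K(m, C) = -3 + C + m (K(m, C) = (m + C) - 3 = (C + m) - 3 = -3 + C + m)
K(5, 0) - 34*67 = (-3 + 0 + 5) - 34*67 = 2 - 2278 = -2276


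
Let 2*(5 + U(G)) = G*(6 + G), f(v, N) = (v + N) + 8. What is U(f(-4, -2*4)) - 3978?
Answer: -3987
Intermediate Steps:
f(v, N) = 8 + N + v (f(v, N) = (N + v) + 8 = 8 + N + v)
U(G) = -5 + G*(6 + G)/2 (U(G) = -5 + (G*(6 + G))/2 = -5 + G*(6 + G)/2)
U(f(-4, -2*4)) - 3978 = (-5 + (8 - 2*4 - 4)²/2 + 3*(8 - 2*4 - 4)) - 3978 = (-5 + (8 - 8 - 4)²/2 + 3*(8 - 8 - 4)) - 3978 = (-5 + (½)*(-4)² + 3*(-4)) - 3978 = (-5 + (½)*16 - 12) - 3978 = (-5 + 8 - 12) - 3978 = -9 - 3978 = -3987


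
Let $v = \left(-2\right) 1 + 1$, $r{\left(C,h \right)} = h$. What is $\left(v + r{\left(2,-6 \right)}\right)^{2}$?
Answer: $49$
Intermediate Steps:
$v = -1$ ($v = -2 + 1 = -1$)
$\left(v + r{\left(2,-6 \right)}\right)^{2} = \left(-1 - 6\right)^{2} = \left(-7\right)^{2} = 49$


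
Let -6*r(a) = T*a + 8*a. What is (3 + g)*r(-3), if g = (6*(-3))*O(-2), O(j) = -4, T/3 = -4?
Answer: -150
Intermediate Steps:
T = -12 (T = 3*(-4) = -12)
g = 72 (g = (6*(-3))*(-4) = -18*(-4) = 72)
r(a) = 2*a/3 (r(a) = -(-12*a + 8*a)/6 = -(-2)*a/3 = 2*a/3)
(3 + g)*r(-3) = (3 + 72)*((⅔)*(-3)) = 75*(-2) = -150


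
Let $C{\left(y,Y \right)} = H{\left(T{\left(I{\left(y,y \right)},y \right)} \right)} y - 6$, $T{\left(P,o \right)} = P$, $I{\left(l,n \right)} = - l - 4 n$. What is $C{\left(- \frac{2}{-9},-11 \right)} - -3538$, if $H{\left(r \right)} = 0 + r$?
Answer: $\frac{286072}{81} \approx 3531.8$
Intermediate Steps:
$H{\left(r \right)} = r$
$C{\left(y,Y \right)} = -6 - 5 y^{2}$ ($C{\left(y,Y \right)} = \left(- y - 4 y\right) y - 6 = - 5 y y - 6 = - 5 y^{2} - 6 = -6 - 5 y^{2}$)
$C{\left(- \frac{2}{-9},-11 \right)} - -3538 = \left(-6 - 5 \left(- \frac{2}{-9}\right)^{2}\right) - -3538 = \left(-6 - 5 \left(\left(-2\right) \left(- \frac{1}{9}\right)\right)^{2}\right) + 3538 = \left(-6 - 5 \left(\frac{2}{9}\right)^{2}\right) + 3538 = \left(-6 - \frac{20}{81}\right) + 3538 = - \frac{506}{81} + 3538 = \frac{286072}{81}$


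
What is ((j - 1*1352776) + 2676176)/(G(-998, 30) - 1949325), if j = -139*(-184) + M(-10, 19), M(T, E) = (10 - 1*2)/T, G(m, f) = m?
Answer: -6744876/9751615 ≈ -0.69167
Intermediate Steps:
M(T, E) = 8/T (M(T, E) = (10 - 2)/T = 8/T)
j = 127876/5 (j = -139*(-184) + 8/(-10) = 25576 + 8*(-1/10) = 25576 - 4/5 = 127876/5 ≈ 25575.)
((j - 1*1352776) + 2676176)/(G(-998, 30) - 1949325) = ((127876/5 - 1*1352776) + 2676176)/(-998 - 1949325) = ((127876/5 - 1352776) + 2676176)/(-1950323) = (-6636004/5 + 2676176)*(-1/1950323) = (6744876/5)*(-1/1950323) = -6744876/9751615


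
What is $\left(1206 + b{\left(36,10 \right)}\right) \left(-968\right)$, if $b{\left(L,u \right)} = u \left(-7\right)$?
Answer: $-1099648$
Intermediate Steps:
$b{\left(L,u \right)} = - 7 u$
$\left(1206 + b{\left(36,10 \right)}\right) \left(-968\right) = \left(1206 - 70\right) \left(-968\right) = 1136 \left(-968\right) = -1099648$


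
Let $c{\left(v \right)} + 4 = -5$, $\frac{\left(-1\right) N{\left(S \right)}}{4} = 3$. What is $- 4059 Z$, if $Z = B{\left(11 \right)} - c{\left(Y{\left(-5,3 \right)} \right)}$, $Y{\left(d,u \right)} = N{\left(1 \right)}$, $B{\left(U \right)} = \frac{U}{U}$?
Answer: $-40590$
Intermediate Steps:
$N{\left(S \right)} = -12$ ($N{\left(S \right)} = \left(-4\right) 3 = -12$)
$B{\left(U \right)} = 1$
$Y{\left(d,u \right)} = -12$
$c{\left(v \right)} = -9$ ($c{\left(v \right)} = -4 - 5 = -9$)
$Z = 10$ ($Z = 1 - -9 = 1 + 9 = 10$)
$- 4059 Z = \left(-4059\right) 10 = -40590$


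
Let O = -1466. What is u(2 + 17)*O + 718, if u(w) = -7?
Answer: 10980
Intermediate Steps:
u(2 + 17)*O + 718 = -7*(-1466) + 718 = 10262 + 718 = 10980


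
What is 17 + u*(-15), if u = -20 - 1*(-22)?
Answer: -13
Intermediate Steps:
u = 2 (u = -20 + 22 = 2)
17 + u*(-15) = 17 + 2*(-15) = 17 - 30 = -13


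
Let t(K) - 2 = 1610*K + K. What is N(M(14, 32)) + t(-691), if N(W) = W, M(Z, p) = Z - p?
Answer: -1113217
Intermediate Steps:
t(K) = 2 + 1611*K (t(K) = 2 + (1610*K + K) = 2 + 1611*K)
N(M(14, 32)) + t(-691) = (14 - 1*32) + (2 + 1611*(-691)) = (14 - 32) + (2 - 1113201) = -18 - 1113199 = -1113217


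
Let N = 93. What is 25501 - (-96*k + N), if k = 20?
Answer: 27328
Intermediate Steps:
25501 - (-96*k + N) = 25501 - (-96*20 + 93) = 25501 - (-1920 + 93) = 25501 - 1*(-1827) = 25501 + 1827 = 27328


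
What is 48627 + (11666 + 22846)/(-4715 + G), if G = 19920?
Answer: 739408047/15205 ≈ 48629.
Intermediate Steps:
48627 + (11666 + 22846)/(-4715 + G) = 48627 + (11666 + 22846)/(-4715 + 19920) = 48627 + 34512/15205 = 739408047/15205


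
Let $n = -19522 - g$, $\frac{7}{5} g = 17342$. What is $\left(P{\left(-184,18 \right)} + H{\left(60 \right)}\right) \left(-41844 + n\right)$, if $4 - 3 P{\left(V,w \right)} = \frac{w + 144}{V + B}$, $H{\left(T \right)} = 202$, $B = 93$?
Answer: $- \frac{28741894784}{1911} \approx -1.504 \cdot 10^{7}$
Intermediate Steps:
$g = \frac{86710}{7}$ ($g = \frac{5}{7} \cdot 17342 = \frac{86710}{7} \approx 12387.0$)
$P{\left(V,w \right)} = \frac{4}{3} - \frac{144 + w}{3 \left(93 + V\right)}$ ($P{\left(V,w \right)} = \frac{4}{3} - \frac{\left(w + 144\right) \frac{1}{V + 93}}{3} = \frac{4}{3} - \frac{\left(144 + w\right) \frac{1}{93 + V}}{3} = \frac{4}{3} - \frac{\frac{1}{93 + V} \left(144 + w\right)}{3} = \frac{4}{3} - \frac{144 + w}{3 \left(93 + V\right)}$)
$n = - \frac{223364}{7}$ ($n = -19522 - \frac{86710}{7} = - \frac{223364}{7} \approx -31909.0$)
$\left(P{\left(-184,18 \right)} + H{\left(60 \right)}\right) \left(-41844 + n\right) = \left(\frac{228 - 18 + 4 \left(-184\right)}{3 \left(93 - 184\right)} + 202\right) \left(-41844 - \frac{223364}{7}\right) = \left(\frac{228 - 18 - 736}{3 \left(-91\right)} + 202\right) \left(- \frac{516272}{7}\right) = \left(\frac{1}{3} \left(- \frac{1}{91}\right) \left(-526\right) + 202\right) \left(- \frac{516272}{7}\right) = \left(\frac{526}{273} + 202\right) \left(- \frac{516272}{7}\right) = \frac{55672}{273} \left(- \frac{516272}{7}\right) = - \frac{28741894784}{1911}$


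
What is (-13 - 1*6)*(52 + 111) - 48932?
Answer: -52029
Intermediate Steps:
(-13 - 1*6)*(52 + 111) - 48932 = (-13 - 6)*163 - 48932 = -19*163 - 48932 = -3097 - 48932 = -52029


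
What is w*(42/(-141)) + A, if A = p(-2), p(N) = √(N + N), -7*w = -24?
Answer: -48/47 + 2*I ≈ -1.0213 + 2.0*I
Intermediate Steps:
w = 24/7 (w = -⅐*(-24) = 24/7 ≈ 3.4286)
p(N) = √2*√N (p(N) = √(2*N) = √2*√N)
A = 2*I (A = √2*√(-2) = √2*(I*√2) = 2*I ≈ 2.0*I)
w*(42/(-141)) + A = 24*(42/(-141))/7 + 2*I = 24*(42*(-1/141))/7 + 2*I = (24/7)*(-14/47) + 2*I = -48/47 + 2*I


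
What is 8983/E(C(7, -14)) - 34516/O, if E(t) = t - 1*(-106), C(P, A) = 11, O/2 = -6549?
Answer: 1560227/19647 ≈ 79.413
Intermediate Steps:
O = -13098 (O = 2*(-6549) = -13098)
E(t) = 106 + t (E(t) = t + 106 = 106 + t)
8983/E(C(7, -14)) - 34516/O = 8983/(106 + 11) - 34516/(-13098) = 8983/117 - 34516*(-1/13098) = 8983*(1/117) + 17258/6549 = 691/9 + 17258/6549 = 1560227/19647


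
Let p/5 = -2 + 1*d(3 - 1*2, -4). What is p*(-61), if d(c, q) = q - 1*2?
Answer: 2440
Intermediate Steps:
d(c, q) = -2 + q (d(c, q) = q - 2 = -2 + q)
p = -40 (p = 5*(-2 + 1*(-2 - 4)) = 5*(-2 + 1*(-6)) = 5*(-2 - 6) = 5*(-8) = -40)
p*(-61) = -40*(-61) = 2440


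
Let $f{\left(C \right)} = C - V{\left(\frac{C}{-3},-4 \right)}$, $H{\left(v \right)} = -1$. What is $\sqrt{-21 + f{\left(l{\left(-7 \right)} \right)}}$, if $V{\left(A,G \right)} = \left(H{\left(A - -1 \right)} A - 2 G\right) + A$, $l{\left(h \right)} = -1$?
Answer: $i \sqrt{30} \approx 5.4772 i$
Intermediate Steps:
$V{\left(A,G \right)} = - 2 G$ ($V{\left(A,G \right)} = \left(- A - 2 G\right) + A = - 2 G$)
$f{\left(C \right)} = -8 + C$ ($f{\left(C \right)} = C - \left(-2\right) \left(-4\right) = C - 8 = -8 + C$)
$\sqrt{-21 + f{\left(l{\left(-7 \right)} \right)}} = \sqrt{-21 - 9} = \sqrt{-30} = i \sqrt{30}$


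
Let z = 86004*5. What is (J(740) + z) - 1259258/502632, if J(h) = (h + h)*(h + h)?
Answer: 50657911007/19332 ≈ 2.6204e+6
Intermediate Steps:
J(h) = 4*h**2 (J(h) = (2*h)*(2*h) = 4*h**2)
z = 430020
(J(740) + z) - 1259258/502632 = (4*740**2 + 430020) - 1259258/502632 = (4*547600 + 430020) - 1259258*1/502632 = (2190400 + 430020) - 48433/19332 = 2620420 - 48433/19332 = 50657911007/19332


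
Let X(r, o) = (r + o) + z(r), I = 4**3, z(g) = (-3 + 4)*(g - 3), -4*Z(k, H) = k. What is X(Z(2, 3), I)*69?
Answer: 4140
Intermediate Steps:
Z(k, H) = -k/4
z(g) = -3 + g (z(g) = 1*(-3 + g) = -3 + g)
I = 64
X(r, o) = -3 + o + 2*r (X(r, o) = (r + o) + (-3 + r) = (o + r) + (-3 + r) = -3 + o + 2*r)
X(Z(2, 3), I)*69 = (-3 + 64 + 2*(-1/4*2))*69 = (-3 + 64 + 2*(-1/2))*69 = (-3 + 64 - 1)*69 = 60*69 = 4140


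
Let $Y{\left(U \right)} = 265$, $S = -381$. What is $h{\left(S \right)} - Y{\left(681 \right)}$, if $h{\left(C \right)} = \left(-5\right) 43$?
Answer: $-480$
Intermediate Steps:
$h{\left(C \right)} = -215$
$h{\left(S \right)} - Y{\left(681 \right)} = -215 - 265 = -480$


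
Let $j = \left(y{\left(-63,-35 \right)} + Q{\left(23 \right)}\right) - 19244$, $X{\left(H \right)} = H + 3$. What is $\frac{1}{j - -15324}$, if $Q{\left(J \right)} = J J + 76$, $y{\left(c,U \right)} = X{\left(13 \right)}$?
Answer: $- \frac{1}{3299} \approx -0.00030312$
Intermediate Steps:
$X{\left(H \right)} = 3 + H$
$y{\left(c,U \right)} = 16$ ($y{\left(c,U \right)} = 3 + 13 = 16$)
$Q{\left(J \right)} = 76 + J^{2}$ ($Q{\left(J \right)} = J^{2} + 76 = 76 + J^{2}$)
$j = -18623$ ($j = \left(16 + \left(76 + 23^{2}\right)\right) - 19244 = \left(16 + \left(76 + 529\right)\right) - 19244 = \left(16 + 605\right) - 19244 = 621 - 19244 = -18623$)
$\frac{1}{j - -15324} = \frac{1}{-18623 - -15324} = \frac{1}{-18623 + \left(-3602 + 18926\right)} = \frac{1}{-18623 + 15324} = \frac{1}{-3299} = - \frac{1}{3299}$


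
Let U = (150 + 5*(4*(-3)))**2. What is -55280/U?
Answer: -2764/405 ≈ -6.8247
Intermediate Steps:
U = 8100 (U = (150 + 5*(-12))**2 = (150 - 60)**2 = 90**2 = 8100)
-55280/U = -55280/8100 = -55280*1/8100 = -2764/405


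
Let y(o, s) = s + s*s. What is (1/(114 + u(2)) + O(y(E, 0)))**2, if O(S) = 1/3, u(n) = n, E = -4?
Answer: 14161/121104 ≈ 0.11693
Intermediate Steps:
y(o, s) = s + s**2
O(S) = 1/3
(1/(114 + u(2)) + O(y(E, 0)))**2 = (1/(114 + 2) + 1/3)**2 = (1/116 + 1/3)**2 = (119/348)**2 = 14161/121104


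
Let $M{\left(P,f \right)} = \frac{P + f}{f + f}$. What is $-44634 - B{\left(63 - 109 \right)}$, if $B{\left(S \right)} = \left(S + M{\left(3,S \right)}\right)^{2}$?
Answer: $- \frac{395329897}{8464} \approx -46707.0$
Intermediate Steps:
$M{\left(P,f \right)} = \frac{P + f}{2 f}$
$B{\left(S \right)} = \left(S + \frac{3 + S}{2 S}\right)^{2}$
$-44634 - B{\left(63 - 109 \right)} = -44634 - \frac{\left(3 + \left(63 - 109\right) + 2 \left(63 - 109\right)^{2}\right)^{2}}{4 \left(63 - 109\right)^{2}} = -44634 - \frac{\left(3 - 46 + 2 \left(-46\right)^{2}\right)^{2}}{4 \cdot 2116} = -44634 - \frac{1}{4} \cdot \frac{1}{2116} \left(3 - 46 + 2 \cdot 2116\right)^{2} = -44634 - \frac{1}{4} \cdot \frac{1}{2116} \left(3 - 46 + 4232\right)^{2} = -44634 - \frac{1}{4} \cdot \frac{1}{2116} \cdot 4189^{2} = -44634 - \frac{1}{4} \cdot \frac{1}{2116} \cdot 17547721 = -44634 - \frac{17547721}{8464} = - \frac{395329897}{8464}$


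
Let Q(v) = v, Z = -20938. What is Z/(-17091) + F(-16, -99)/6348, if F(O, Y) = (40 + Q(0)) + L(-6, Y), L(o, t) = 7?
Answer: 44572567/36164556 ≈ 1.2325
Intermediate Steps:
F(O, Y) = 47 (F(O, Y) = (40 + 0) + 7 = 40 + 7 = 47)
Z/(-17091) + F(-16, -99)/6348 = -20938/(-17091) + 47/6348 = -20938*(-1/17091) + 47*(1/6348) = 20938/17091 + 47/6348 = 44572567/36164556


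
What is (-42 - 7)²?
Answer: 2401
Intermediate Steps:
(-42 - 7)² = (-49)² = 2401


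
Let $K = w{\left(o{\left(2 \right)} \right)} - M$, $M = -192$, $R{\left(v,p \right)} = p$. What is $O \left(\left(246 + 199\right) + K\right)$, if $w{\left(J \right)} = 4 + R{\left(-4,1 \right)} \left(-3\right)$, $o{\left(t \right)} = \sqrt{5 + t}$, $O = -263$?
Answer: $-167794$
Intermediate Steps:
$w{\left(J \right)} = 1$ ($w{\left(J \right)} = 4 + 1 \left(-3\right) = 4 - 3 = 1$)
$K = 193$ ($K = 1 - -192 = 1 + 192 = 193$)
$O \left(\left(246 + 199\right) + K\right) = - 263 \left(\left(246 + 199\right) + 193\right) = - 263 \left(445 + 193\right) = \left(-263\right) 638 = -167794$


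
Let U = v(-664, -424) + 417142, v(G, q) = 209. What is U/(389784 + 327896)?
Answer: 417351/717680 ≈ 0.58153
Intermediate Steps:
U = 417351 (U = 209 + 417142 = 417351)
U/(389784 + 327896) = 417351/(389784 + 327896) = 417351/717680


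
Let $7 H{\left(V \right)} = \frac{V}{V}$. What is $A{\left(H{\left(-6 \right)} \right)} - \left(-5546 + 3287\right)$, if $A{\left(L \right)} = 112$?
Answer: $2371$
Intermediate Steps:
$H{\left(V \right)} = \frac{1}{7}$ ($H{\left(V \right)} = \frac{V \frac{1}{V}}{7} = \frac{1}{7} \cdot 1 = \frac{1}{7}$)
$A{\left(H{\left(-6 \right)} \right)} - \left(-5546 + 3287\right) = 112 - \left(-5546 + 3287\right) = 112 - -2259 = 112 + 2259 = 2371$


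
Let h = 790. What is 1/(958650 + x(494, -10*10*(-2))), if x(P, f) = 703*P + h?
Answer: 1/1306722 ≈ 7.6527e-7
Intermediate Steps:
x(P, f) = 790 + 703*P (x(P, f) = 703*P + 790 = 790 + 703*P)
1/(958650 + x(494, -10*10*(-2))) = 1/(958650 + (790 + 703*494)) = 1/(958650 + (790 + 347282)) = 1/(958650 + 348072) = 1/1306722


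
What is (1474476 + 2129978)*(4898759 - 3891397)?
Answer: 3630989990348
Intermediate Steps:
(1474476 + 2129978)*(4898759 - 3891397) = 3604454*1007362 = 3630989990348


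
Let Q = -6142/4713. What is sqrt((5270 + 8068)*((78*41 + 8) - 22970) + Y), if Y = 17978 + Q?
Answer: 2*I*sqrt(1463763216268743)/4713 ≈ 16236.0*I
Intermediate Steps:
Q = -6142/4713 (Q = -6142*1/4713 = -6142/4713 ≈ -1.3032)
Y = 84724172/4713 (Y = 17978 - 6142/4713 = 84724172/4713 ≈ 17977.)
sqrt((5270 + 8068)*((78*41 + 8) - 22970) + Y) = sqrt((5270 + 8068)*((78*41 + 8) - 22970) + 84724172/4713) = sqrt(13338*((3198 + 8) - 22970) + 84724172/4713) = sqrt(13338*(3206 - 22970) + 84724172/4713) = sqrt(13338*(-19764) + 84724172/4713) = sqrt(-263612232 + 84724172/4713) = sqrt(-1242319725244/4713) = 2*I*sqrt(1463763216268743)/4713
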